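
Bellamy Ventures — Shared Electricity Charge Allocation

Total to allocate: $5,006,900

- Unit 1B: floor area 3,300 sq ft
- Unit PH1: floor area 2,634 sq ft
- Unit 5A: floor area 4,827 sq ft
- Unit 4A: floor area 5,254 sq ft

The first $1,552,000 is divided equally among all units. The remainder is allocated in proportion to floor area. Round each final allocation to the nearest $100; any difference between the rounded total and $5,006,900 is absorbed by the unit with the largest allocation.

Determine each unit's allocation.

Equal tier: $1,552,000 ÷ 4 = $388,000 apiece.
Remainder $3,454,900 by floor area (total 16,015): Unit 1B 711,905.71 → $711,900; Unit PH1 568,230.20 → $568,200; Unit 5A 1,041,323.90 → $1,041,300; Unit 4A 1,133,440.19 → $1,133,400.
Rounding difference +$100 on remainder applied to Unit 4A.
Totals: Unit 1B $388,000 + $711,900 = $1,099,900; Unit PH1 $388,000 + $568,200 = $956,200; Unit 5A $388,000 + $1,041,300 = $1,429,300; Unit 4A $388,000 + $1,133,500 = $1,521,500.

Unit 1B: $1,099,900; Unit PH1: $956,200; Unit 5A: $1,429,300; Unit 4A: $1,521,500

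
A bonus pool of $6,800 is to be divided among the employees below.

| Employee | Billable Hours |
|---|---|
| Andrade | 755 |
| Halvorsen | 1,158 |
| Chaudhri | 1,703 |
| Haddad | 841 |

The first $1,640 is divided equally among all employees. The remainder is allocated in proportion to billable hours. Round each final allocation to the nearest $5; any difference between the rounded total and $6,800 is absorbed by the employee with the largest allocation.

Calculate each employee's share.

First tranche $1,640 split equally: $410 each.
Remainder $5,160 by billable hours (total 4,457): Andrade 874.09 → $875; Halvorsen 1,340.65 → $1,340; Chaudhri 1,971.61 → $1,970; Haddad 973.65 → $975.
Totals: Andrade $410 + $875 = $1,285; Halvorsen $410 + $1,340 = $1,750; Chaudhri $410 + $1,970 = $2,380; Haddad $410 + $975 = $1,385.

Andrade: $1,285 | Halvorsen: $1,750 | Chaudhri: $2,380 | Haddad: $1,385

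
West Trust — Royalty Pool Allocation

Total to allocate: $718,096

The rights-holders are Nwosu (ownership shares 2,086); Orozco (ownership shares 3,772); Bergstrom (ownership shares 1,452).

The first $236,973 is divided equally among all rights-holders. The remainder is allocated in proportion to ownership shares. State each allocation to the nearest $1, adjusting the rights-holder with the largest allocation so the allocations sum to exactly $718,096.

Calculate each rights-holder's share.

Equal tier: $236,973 ÷ 3 = $78,991 apiece.
Remainder $481,123 by ownership shares (total 7,310): Nwosu 137,294.47 → $137,294; Orozco 248,262.10 → $248,262; Bergstrom 95,566.43 → $95,566.
Rounding difference +$1 on remainder applied to Orozco.
Totals: Nwosu $78,991 + $137,294 = $216,285; Orozco $78,991 + $248,263 = $327,254; Bergstrom $78,991 + $95,566 = $174,557.

Nwosu: $216,285 · Orozco: $327,254 · Bergstrom: $174,557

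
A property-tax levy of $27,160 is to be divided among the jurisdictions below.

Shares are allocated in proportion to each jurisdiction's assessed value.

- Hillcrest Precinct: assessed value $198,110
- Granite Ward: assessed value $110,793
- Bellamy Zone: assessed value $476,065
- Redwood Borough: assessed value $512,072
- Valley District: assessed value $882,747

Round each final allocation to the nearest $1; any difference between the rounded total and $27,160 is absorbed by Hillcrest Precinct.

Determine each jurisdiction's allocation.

Combined assessed value = 2,179,787.
Proportional shares: Hillcrest Precinct 198,110/2,179,787 × $27,160 = 2,468.44; Granite Ward 110,793/2,179,787 × $27,160 = 1,380.47; Bellamy Zone 476,065/2,179,787 × $27,160 = 5,931.74; Redwood Borough 512,072/2,179,787 × $27,160 = 6,380.38; Valley District 882,747/2,179,787 × $27,160 = 10,998.97.
After rounding ($1): Hillcrest Precinct $2,468; Granite Ward $1,380; Bellamy Zone $5,932; Redwood Borough $6,380; Valley District $10,999. Sum = $27,159.
Difference $27,160 − $27,159 = +$1 applied to Hillcrest Precinct: Hillcrest Precinct becomes $2,469.

Hillcrest Precinct: $2,469 · Granite Ward: $1,380 · Bellamy Zone: $5,932 · Redwood Borough: $6,380 · Valley District: $10,999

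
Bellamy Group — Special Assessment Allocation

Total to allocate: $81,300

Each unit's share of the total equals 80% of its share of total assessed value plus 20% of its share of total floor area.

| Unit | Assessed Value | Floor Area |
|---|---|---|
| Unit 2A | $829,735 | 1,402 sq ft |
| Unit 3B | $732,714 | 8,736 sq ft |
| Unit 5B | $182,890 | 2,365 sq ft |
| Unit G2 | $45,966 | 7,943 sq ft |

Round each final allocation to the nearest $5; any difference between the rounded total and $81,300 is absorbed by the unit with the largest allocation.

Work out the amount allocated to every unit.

Unit 2A: $31,240 | Unit 3B: $33,555 | Unit 5B: $8,520 | Unit G2: $7,985

Totals — assessed value 1,791,305, floor area 20,446.
Blended shares (80% assessed value + 20% floor area): Unit 2A 0.3843; Unit 3B 0.4127; Unit 5B 0.1048; Unit G2 0.0982.
Unrounded shares: Unit 2A 31,241.58; Unit 3B 33,551.35; Unit 5B 8,521.31; Unit G2 7,985.76.
After rounding ($5): Unit 2A $31,240; Unit 3B $33,550; Unit 5B $8,520; Unit G2 $7,985. Sum = $81,295.
Difference $81,300 − $81,295 = +$5 applied to largest allocation (Unit 3B): Unit 3B becomes $33,555.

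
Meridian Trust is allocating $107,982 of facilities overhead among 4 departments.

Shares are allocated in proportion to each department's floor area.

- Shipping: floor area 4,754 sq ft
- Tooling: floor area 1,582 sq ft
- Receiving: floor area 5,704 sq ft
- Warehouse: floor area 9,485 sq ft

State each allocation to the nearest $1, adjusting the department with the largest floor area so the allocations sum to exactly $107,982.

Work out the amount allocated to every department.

Floor area total: 4,754 + 1,582 + 5,704 + 9,485 = 21,525.
Pro-rata amounts: Shipping 23,848.85; Tooling 7,936.24; Receiving 28,614.60; Warehouse 47,582.31.
Rounded to nearest $1: Shipping $23,849; Tooling $7,936; Receiving $28,615; Warehouse $47,582. Sum = $107,982.
Sum already equals the total — no adjustment.

Shipping: $23,849 | Tooling: $7,936 | Receiving: $28,615 | Warehouse: $47,582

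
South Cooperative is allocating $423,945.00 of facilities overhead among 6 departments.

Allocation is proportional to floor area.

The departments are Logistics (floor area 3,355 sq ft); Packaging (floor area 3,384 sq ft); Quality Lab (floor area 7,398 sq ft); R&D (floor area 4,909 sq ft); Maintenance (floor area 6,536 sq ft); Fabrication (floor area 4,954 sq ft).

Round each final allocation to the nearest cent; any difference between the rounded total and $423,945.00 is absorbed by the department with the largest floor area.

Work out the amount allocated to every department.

Logistics: $46,578.97; Packaging: $46,981.59; Quality Lab: $102,709.76; R&D: $68,153.85; Maintenance: $90,742.22; Fabrication: $68,778.61

Sum of floor area: 3,355 + 3,384 + 7,398 + 4,909 + 6,536 + 4,954 = 30,536.
Raw shares: Logistics 46,578.9715; Packaging 46,981.5916; Quality Lab 102,709.7560; R&D 68,153.8514; Maintenance 90,742.2229; Fabrication 68,778.6066.
After rounding (cent): Logistics $46,578.97; Packaging $46,981.59; Quality Lab $102,709.76; R&D $68,153.85; Maintenance $90,742.22; Fabrication $68,778.61. Sum = $423,945.00.
Rounded total matches; no reconciliation needed.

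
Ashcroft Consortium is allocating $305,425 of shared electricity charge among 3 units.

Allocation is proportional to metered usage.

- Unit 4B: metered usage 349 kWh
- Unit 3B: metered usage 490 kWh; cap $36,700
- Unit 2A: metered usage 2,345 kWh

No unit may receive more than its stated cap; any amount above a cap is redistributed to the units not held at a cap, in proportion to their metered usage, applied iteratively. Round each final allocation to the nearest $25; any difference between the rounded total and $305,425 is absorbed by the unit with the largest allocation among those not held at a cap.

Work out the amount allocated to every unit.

Unit 4B: $34,825 · Unit 3B: $36,700 · Unit 2A: $233,900

Combined metered usage = 3,184.
Proportional shares (ignoring caps): Unit 4B 33,477.80; Unit 3B 47,003.22; Unit 2A 224,943.98.
Cap binds for Unit 3B ($36,700); remaining pool $268,725 reallocated over remaining metered usage 2,694.
Remaining shares: Unit 4B 34,812.56 → $34,825; Unit 2A 233,912.44 → $233,900.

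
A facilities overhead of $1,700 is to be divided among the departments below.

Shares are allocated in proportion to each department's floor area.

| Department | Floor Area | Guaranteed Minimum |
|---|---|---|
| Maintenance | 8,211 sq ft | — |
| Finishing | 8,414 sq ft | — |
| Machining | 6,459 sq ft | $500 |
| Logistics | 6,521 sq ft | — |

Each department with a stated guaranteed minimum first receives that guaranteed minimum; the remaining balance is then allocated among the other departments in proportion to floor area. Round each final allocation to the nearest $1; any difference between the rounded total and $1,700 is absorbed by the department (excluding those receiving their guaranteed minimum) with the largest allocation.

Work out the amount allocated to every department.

Maintenance: $426 | Finishing: $436 | Machining: $500 | Logistics: $338

Minimums first: Machining $500. Remaining pool $1,200.
Remaining pool split over remaining floor area 23,146: Maintenance 425.70 → $426; Finishing 436.22 → $436; Logistics 338.08 → $338.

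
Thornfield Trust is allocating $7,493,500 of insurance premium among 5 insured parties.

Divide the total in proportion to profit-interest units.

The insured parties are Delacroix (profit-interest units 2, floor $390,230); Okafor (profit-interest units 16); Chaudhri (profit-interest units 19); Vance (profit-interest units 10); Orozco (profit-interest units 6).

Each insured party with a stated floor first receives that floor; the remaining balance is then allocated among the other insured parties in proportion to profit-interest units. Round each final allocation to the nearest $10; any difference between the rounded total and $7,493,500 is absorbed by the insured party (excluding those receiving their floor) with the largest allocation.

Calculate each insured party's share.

Delacroix: $390,230 | Okafor: $2,228,480 | Chaudhri: $2,646,310 | Vance: $1,392,800 | Orozco: $835,680

Minimums first: Delacroix $390,230. Remaining pool $7,103,270.
Remaining pool split over remaining profit-interest units 51: Okafor 2,228,476.86 → $2,228,480; Chaudhri 2,646,316.27 → $2,646,320; Vance 1,392,798.04 → $1,392,800; Orozco 835,678.82 → $835,680.
Rounding difference −$10 applied to Chaudhri → $2,646,310.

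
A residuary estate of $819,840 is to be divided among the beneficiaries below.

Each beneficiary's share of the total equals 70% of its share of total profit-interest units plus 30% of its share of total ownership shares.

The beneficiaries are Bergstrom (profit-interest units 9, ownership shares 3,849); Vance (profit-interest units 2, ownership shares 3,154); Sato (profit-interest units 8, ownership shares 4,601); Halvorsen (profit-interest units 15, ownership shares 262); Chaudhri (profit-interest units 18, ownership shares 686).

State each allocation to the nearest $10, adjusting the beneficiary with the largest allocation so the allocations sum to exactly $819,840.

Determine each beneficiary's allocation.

Profit-interest units total 52; ownership shares total 12,552.
Blended shares (70% profit-interest units + 30% ownership shares): Bergstrom 0.2131; Vance 0.1023; Sato 0.2177; Halvorsen 0.2082; Chaudhri 0.2587.
Raw shares: Bergstrom 174,746.56; Vance 83,874.13; Sato 178,445.43; Halvorsen 170,678.41; Chaudhri 212,095.47.
After rounding ($10): Bergstrom $174,750; Vance $83,870; Sato $178,450; Halvorsen $170,680; Chaudhri $212,100. Sum = $819,850.
Difference $819,840 − $819,850 = −$10 applied to largest allocation (Chaudhri): Chaudhri becomes $212,090.

Bergstrom: $174,750; Vance: $83,870; Sato: $178,450; Halvorsen: $170,680; Chaudhri: $212,090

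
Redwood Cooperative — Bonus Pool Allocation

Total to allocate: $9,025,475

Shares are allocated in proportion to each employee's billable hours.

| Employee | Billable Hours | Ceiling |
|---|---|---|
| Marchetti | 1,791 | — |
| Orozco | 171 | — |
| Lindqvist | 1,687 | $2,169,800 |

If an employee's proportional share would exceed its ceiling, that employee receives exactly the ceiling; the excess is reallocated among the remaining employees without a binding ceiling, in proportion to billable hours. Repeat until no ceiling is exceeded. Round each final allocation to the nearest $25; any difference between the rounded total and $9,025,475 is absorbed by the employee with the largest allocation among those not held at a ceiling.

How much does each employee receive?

Marchetti: $6,258,150 | Orozco: $597,525 | Lindqvist: $2,169,800

Sum of billable hours: 3,649.
Pro-rata shares before constraints: Marchetti 4,429,878.25; Orozco 422,953.20; Lindqvist 4,172,643.55.
Capped: Lindqvist ($2,169,800); remaining pool $6,855,675 reallocated over remaining billable hours 1,962.
Remaining shares: Marchetti 6,258,162.04 → $6,258,150; Orozco 597,512.96 → $597,525.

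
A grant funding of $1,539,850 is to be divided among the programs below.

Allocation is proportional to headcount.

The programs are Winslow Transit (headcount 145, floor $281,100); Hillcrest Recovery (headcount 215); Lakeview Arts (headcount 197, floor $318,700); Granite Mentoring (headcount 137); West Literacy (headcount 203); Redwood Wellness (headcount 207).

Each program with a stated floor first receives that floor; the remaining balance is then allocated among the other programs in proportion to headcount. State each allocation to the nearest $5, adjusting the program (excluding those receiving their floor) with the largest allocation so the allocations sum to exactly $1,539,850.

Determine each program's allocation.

Minimums first: Winslow Transit $281,100; Lakeview Arts $318,700. Balance $940,050.
Balance split over remaining headcount 762: Hillcrest Recovery 265,237.20 → $265,235; Granite Mentoring 169,011.61 → $169,010; West Literacy 250,433.27 → $250,435; Redwood Wellness 255,367.91 → $255,370.

Winslow Transit: $281,100 · Hillcrest Recovery: $265,235 · Lakeview Arts: $318,700 · Granite Mentoring: $169,010 · West Literacy: $250,435 · Redwood Wellness: $255,370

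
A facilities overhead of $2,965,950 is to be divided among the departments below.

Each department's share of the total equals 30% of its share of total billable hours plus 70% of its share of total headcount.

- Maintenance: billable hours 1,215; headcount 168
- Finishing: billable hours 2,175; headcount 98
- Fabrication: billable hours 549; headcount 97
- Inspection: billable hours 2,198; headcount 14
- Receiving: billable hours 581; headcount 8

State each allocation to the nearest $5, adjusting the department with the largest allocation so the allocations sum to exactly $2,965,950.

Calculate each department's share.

Maintenance: $1,066,885 | Finishing: $816,555 | Fabrication: $595,800 | Inspection: $366,615 | Receiving: $120,095

Billable hours total 6,718; headcount total 385.
Composite weights (30% billable hours + 70% headcount): Maintenance 0.3597; Finishing 0.2753; Fabrication 0.2009; Inspection 0.1236; Receiving 0.0405.
Raw shares: Maintenance 1,066,887.11; Finishing 816,552.55; Fabrication 595,799.63; Inspection 366,617.40; Receiving 120,093.32.
At nearest $5: Maintenance $1,066,885; Finishing $816,555; Fabrication $595,800; Inspection $366,615; Receiving $120,095. Sum = $2,965,950.
No rounding difference to absorb.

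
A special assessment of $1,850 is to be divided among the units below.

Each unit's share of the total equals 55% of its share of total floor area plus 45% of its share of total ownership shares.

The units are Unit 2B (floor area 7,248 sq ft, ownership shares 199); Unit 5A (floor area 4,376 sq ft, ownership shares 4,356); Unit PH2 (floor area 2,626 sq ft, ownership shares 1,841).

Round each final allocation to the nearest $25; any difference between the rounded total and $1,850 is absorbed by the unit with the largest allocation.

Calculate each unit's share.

Unit 2B: $550; Unit 5A: $875; Unit PH2: $425

Floor area total 14,250; ownership shares total 6,396.
Composite weights (55% floor area + 45% ownership shares): Unit 2B 0.2937; Unit 5A 0.4754; Unit PH2 0.2309.
Proportional shares: Unit 2B 543.43; Unit 5A 879.44; Unit PH2 427.13.
Rounded to nearest $25: Unit 2B $550; Unit 5A $875; Unit PH2 $425. Sum = $1,850.
Rounded total matches; no reconciliation needed.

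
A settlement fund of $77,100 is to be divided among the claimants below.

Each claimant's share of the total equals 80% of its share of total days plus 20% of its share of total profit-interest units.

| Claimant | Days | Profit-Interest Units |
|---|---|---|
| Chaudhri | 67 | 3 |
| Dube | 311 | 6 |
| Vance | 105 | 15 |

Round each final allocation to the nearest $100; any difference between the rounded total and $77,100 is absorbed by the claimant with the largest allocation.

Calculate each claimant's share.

Days total 483; profit-interest units total 24.
Combined weights (80% days + 20% profit-interest units): Chaudhri 0.1360; Dube 0.5651; Vance 0.2989.
Pro-rata amounts: Chaudhri 10,483.52; Dube 43,570.28; Vance 23,046.20.
At nearest $100: Chaudhri $10,500; Dube $43,600; Vance $23,000. Sum = $77,100.
Rounded total matches; no reconciliation needed.

Chaudhri: $10,500; Dube: $43,600; Vance: $23,000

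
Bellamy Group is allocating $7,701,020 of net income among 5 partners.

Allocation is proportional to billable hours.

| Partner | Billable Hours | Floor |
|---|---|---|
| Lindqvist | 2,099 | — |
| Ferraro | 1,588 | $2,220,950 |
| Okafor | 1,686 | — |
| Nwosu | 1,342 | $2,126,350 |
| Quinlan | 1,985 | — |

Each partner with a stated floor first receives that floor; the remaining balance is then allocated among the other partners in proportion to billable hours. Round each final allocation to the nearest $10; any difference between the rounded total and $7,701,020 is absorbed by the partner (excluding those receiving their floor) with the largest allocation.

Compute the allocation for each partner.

Guaranteed amounts: Ferraro $2,220,950; Nwosu $2,126,350. Balance $3,353,720.
Balance split over remaining billable hours 5,770: Lindqvist 1,220,010.10 → $1,220,010; Okafor 979,960.47 → $979,960; Quinlan 1,153,749.43 → $1,153,750.

Lindqvist: $1,220,010 · Ferraro: $2,220,950 · Okafor: $979,960 · Nwosu: $2,126,350 · Quinlan: $1,153,750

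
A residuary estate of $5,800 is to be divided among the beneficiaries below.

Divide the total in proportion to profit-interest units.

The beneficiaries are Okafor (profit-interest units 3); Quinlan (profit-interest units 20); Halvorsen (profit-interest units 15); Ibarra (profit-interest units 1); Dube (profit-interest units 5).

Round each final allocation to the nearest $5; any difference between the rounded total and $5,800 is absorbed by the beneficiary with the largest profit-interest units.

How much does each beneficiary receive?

Okafor: $395; Quinlan: $2,640; Halvorsen: $1,975; Ibarra: $130; Dube: $660

Combined profit-interest units = 44.
Pro-rata amounts: Okafor 3/44 × $5,800 = 395.45; Quinlan 20/44 × $5,800 = 2,636.36; Halvorsen 15/44 × $5,800 = 1,977.27; Ibarra 1/44 × $5,800 = 131.82; Dube 5/44 × $5,800 = 659.09.
Rounded to nearest $5: Okafor $395; Quinlan $2,635; Halvorsen $1,975; Ibarra $130; Dube $660. Sum = $5,795.
Difference $5,800 − $5,795 = +$5 applied to largest profit-interest units (Quinlan): Quinlan becomes $2,640.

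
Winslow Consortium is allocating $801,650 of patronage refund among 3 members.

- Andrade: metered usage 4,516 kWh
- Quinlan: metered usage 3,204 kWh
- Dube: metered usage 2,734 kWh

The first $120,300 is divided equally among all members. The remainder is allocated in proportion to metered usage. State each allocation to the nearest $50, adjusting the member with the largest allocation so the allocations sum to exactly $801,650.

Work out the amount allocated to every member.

First tranche $120,300 split equally: $40,100 each.
Remainder $681,350 by metered usage (total 10,454): Andrade 294,334.86 → $294,350; Quinlan 208,823.93 → $208,800; Dube 178,191.21 → $178,200.
Totals: Andrade $40,100 + $294,350 = $334,450; Quinlan $40,100 + $208,800 = $248,900; Dube $40,100 + $178,200 = $218,300.

Andrade: $334,450; Quinlan: $248,900; Dube: $218,300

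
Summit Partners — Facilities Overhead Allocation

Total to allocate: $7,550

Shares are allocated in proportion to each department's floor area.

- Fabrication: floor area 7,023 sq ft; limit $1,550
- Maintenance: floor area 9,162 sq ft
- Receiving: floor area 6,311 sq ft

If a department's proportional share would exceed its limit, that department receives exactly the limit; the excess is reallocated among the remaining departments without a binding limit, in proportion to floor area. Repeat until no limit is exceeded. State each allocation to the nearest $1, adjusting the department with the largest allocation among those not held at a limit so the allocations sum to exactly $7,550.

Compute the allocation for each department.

Fabrication: $1,550 · Maintenance: $3,553 · Receiving: $2,447

Floor area total: 22,496.
Pro-rata shares before constraints: Fabrication 2,357.03; Maintenance 3,074.91; Receiving 2,118.07.
Capped: Fabrication ($1,550); balance $6,000 reallocated over remaining floor area 15,473.
Remaining shares: Maintenance 3,552.77 → $3,553; Receiving 2,447.23 → $2,447.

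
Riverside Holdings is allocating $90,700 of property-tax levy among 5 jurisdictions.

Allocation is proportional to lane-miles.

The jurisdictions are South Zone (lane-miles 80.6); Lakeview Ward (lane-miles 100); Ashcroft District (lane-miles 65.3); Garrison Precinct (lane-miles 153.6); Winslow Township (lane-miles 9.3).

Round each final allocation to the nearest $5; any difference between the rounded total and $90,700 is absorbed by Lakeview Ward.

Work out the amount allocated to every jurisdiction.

South Zone: $17,885 · Lakeview Ward: $22,180 · Ashcroft District: $14,490 · Garrison Precinct: $34,080 · Winslow Township: $2,065

Sum of lane-miles: 408.8.
Pro-rata amounts: South Zone 80.6/408.8 × $90,700 = 17,882.63; Lakeview Ward 100/408.8 × $90,700 = 22,186.89; Ashcroft District 65.3/408.8 × $90,700 = 14,488.04; Garrison Precinct 153.6/408.8 × $90,700 = 34,079.06; Winslow Township 9.3/408.8 × $90,700 = 2,063.38.
After rounding ($5): South Zone $17,885; Lakeview Ward $22,185; Ashcroft District $14,490; Garrison Precinct $34,080; Winslow Township $2,065. Sum = $90,705.
Difference $90,700 − $90,705 = −$5 applied to Lakeview Ward: Lakeview Ward becomes $22,180.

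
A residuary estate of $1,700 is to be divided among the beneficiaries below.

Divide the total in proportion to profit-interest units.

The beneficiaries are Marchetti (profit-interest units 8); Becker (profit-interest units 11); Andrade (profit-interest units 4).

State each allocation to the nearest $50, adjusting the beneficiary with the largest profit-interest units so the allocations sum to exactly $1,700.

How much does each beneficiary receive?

Marchetti: $600 · Becker: $800 · Andrade: $300

Sum of profit-interest units: 8 + 11 + 4 = 23.
Proportional shares: Marchetti 591.30; Becker 813.04; Andrade 295.65.
Rounded to nearest $50: Marchetti $600; Becker $800; Andrade $300. Sum = $1,700.
No rounding difference to absorb.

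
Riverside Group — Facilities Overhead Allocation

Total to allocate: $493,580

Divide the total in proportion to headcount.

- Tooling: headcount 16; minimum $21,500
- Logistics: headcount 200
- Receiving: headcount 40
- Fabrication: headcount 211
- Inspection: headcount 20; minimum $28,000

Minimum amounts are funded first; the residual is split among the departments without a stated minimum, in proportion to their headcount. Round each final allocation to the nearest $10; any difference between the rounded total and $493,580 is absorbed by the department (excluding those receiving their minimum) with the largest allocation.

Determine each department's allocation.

Tooling: $21,500; Logistics: $196,930; Receiving: $39,390; Fabrication: $207,760; Inspection: $28,000

Guaranteed amounts: Tooling $21,500; Inspection $28,000. Balance $444,080.
Balance split over remaining headcount 451: Logistics 196,931.26 → $196,930; Receiving 39,386.25 → $39,390; Fabrication 207,762.48 → $207,760.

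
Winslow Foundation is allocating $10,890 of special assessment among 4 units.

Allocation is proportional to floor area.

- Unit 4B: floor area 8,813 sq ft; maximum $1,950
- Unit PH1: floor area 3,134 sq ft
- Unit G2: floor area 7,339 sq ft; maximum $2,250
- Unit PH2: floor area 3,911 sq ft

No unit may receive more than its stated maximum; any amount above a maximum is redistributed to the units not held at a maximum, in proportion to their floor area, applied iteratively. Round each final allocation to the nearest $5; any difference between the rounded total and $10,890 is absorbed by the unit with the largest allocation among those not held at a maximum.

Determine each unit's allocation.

Floor area total: 23,197.
Proportional shares (ignoring caps): Unit 4B 4,137.33; Unit PH1 1,471.28; Unit G2 3,445.35; Unit PH2 1,836.05.
Held at cap: Unit 4B ($1,950), Unit G2 ($2,250); balance $6,690 reallocated over remaining floor area 7,045.
Remaining shares: Unit PH1 2,976.08 → $2,975; Unit PH2 3,713.92 → $3,715.

Unit 4B: $1,950 | Unit PH1: $2,975 | Unit G2: $2,250 | Unit PH2: $3,715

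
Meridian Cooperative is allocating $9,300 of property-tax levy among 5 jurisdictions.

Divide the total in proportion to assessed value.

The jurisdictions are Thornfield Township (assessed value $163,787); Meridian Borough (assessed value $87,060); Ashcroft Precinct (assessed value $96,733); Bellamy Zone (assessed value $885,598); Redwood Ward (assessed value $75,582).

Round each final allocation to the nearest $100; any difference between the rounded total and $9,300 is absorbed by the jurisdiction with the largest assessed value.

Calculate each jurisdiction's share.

Total assessed value = 163,787 + 87,060 + 96,733 + 885,598 + 75,582 = 1,308,760.
Proportional shares: Thornfield Township 1,163.86; Meridian Borough 618.65; Ashcroft Precinct 687.38; Bellamy Zone 6,293.03; Redwood Ward 537.08.
At nearest $100: Thornfield Township $1,200; Meridian Borough $600; Ashcroft Precinct $700; Bellamy Zone $6,300; Redwood Ward $500. Sum = $9,300.
No rounding difference to absorb.

Thornfield Township: $1,200 · Meridian Borough: $600 · Ashcroft Precinct: $700 · Bellamy Zone: $6,300 · Redwood Ward: $500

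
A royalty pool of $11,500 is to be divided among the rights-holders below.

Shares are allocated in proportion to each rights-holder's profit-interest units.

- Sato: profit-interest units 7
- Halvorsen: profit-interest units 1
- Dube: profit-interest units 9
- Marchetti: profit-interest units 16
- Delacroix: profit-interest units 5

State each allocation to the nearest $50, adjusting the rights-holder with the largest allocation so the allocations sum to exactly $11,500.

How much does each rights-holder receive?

Profit-interest units total: 38.
Proportional shares: Sato 7/38 × $11,500 = 2,118.42; Halvorsen 1/38 × $11,500 = 302.63; Dube 9/38 × $11,500 = 2,723.68; Marchetti 16/38 × $11,500 = 4,842.11; Delacroix 5/38 × $11,500 = 1,513.16.
At nearest $50: Sato $2,100; Halvorsen $300; Dube $2,700; Marchetti $4,850; Delacroix $1,500. Sum = $11,450.
Difference $11,500 − $11,450 = +$50 applied to largest allocation (Marchetti): Marchetti becomes $4,900.

Sato: $2,100; Halvorsen: $300; Dube: $2,700; Marchetti: $4,900; Delacroix: $1,500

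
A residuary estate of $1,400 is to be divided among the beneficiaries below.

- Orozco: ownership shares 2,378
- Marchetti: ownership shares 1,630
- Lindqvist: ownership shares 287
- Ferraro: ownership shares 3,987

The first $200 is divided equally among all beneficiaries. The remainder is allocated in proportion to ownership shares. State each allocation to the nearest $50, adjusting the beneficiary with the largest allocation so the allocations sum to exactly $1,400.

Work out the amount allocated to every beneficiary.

Orozco: $400 · Marchetti: $300 · Lindqvist: $100 · Ferraro: $600

Equal tier: $200 ÷ 4 = $50 apiece.
Remainder $1,200 by ownership shares (total 8,282): Orozco 344.55 → $350; Marchetti 236.17 → $250; Lindqvist 41.58 → $50; Ferraro 577.69 → $600.
Rounding difference −$50 on remainder applied to Ferraro.
Totals: Orozco $50 + $350 = $400; Marchetti $50 + $250 = $300; Lindqvist $50 + $50 = $100; Ferraro $50 + $550 = $600.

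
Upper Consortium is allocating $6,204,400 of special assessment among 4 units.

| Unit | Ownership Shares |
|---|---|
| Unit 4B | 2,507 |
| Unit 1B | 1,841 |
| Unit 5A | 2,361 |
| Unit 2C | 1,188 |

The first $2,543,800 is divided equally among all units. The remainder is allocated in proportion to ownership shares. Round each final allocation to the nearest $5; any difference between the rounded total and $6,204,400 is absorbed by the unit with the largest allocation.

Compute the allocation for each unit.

$2,543,800 shared equally gives $635,950 per unit.
Remainder $3,660,600 by ownership shares (total 7,897): Unit 4B 1,162,102.60 → $1,162,105; Unit 1B 853,382.88 → $853,385; Unit 5A 1,094,425.30 → $1,094,425; Unit 2C 550,689.22 → $550,690.
Rounding difference −$5 on remainder applied to Unit 4B.
Totals: Unit 4B $635,950 + $1,162,100 = $1,798,050; Unit 1B $635,950 + $853,385 = $1,489,335; Unit 5A $635,950 + $1,094,425 = $1,730,375; Unit 2C $635,950 + $550,690 = $1,186,640.

Unit 4B: $1,798,050 | Unit 1B: $1,489,335 | Unit 5A: $1,730,375 | Unit 2C: $1,186,640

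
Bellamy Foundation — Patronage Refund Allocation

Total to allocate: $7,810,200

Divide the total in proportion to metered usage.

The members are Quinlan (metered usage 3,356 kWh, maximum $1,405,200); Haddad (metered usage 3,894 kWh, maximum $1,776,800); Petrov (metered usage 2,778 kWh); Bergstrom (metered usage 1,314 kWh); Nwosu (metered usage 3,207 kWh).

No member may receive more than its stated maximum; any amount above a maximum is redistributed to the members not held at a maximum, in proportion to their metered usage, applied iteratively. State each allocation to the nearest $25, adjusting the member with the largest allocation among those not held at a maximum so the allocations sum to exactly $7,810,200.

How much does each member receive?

Quinlan: $1,405,200 | Haddad: $1,776,800 | Petrov: $1,761,500 | Bergstrom: $833,200 | Nwosu: $2,033,500

Sum of metered usage: 14,549.
Proportional shares (ignoring caps): Quinlan 1,801,569.26; Haddad 2,090,378.64; Petrov 1,491,287.07; Bergstrom 705,382.01; Nwosu 1,721,583.02.
Cap binds for Quinlan ($1,405,200), Haddad ($1,776,800); balance $4,628,200 reallocated over remaining metered usage 7,299.
Shares after redistribution: Petrov 1,761,493.30 → $1,761,500; Bergstrom 833,190.14 → $833,200; Nwosu 2,033,516.56 → $2,033,525.
Rounding difference −$25 applied to Nwosu → $2,033,500.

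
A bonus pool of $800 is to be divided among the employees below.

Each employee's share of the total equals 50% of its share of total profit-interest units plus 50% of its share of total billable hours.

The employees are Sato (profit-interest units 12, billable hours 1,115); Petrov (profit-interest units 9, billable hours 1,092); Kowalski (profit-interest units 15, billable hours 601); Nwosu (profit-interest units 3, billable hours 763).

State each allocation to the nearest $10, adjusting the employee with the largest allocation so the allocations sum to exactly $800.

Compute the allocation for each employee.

Sato: $250 · Petrov: $210 · Kowalski: $220 · Nwosu: $120

Profit-interest units total 39; billable hours total 3,571.
Composite weights (50% profit-interest units + 50% billable hours): Sato 0.3100; Petrov 0.2683; Kowalski 0.2765; Nwosu 0.1453.
Proportional shares: Sato 247.97; Petrov 214.63; Kowalski 221.17; Nwosu 116.24.
At nearest $10: Sato $250; Petrov $210; Kowalski $220; Nwosu $120. Sum = $800.
Rounded total matches; no reconciliation needed.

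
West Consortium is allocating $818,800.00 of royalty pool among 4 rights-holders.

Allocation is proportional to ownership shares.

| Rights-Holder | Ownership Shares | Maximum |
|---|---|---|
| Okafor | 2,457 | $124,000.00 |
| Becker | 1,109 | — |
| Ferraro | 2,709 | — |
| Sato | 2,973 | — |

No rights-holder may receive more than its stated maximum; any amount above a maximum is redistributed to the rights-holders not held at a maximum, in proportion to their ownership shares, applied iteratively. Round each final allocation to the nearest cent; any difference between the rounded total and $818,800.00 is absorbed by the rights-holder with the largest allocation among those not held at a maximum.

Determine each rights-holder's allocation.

Okafor: $124,000.00 · Becker: $113,463.88 · Ferraro: $277,162.89 · Sato: $304,173.23

Combined ownership shares = 9,248.
Pro-rata shares before constraints: Okafor 217,538.0190; Becker 98,188.7111; Ferraro 239,849.6107; Sato 263,223.6592.
Held at cap: Okafor ($124,000.00); residual $694,800.00 reallocated over remaining ownership shares 6,791.
Remaining shares: Becker 113,463.8787 → $113,463.88; Ferraro 277,162.8921 → $277,162.89; Sato 304,173.2293 → $304,173.23.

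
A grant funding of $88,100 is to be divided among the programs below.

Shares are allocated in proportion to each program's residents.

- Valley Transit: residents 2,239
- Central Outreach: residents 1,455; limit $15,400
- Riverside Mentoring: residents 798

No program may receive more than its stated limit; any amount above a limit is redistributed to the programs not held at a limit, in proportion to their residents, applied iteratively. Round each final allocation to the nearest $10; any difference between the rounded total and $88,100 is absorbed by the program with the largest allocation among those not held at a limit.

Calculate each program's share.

Residents total: 4,492.
Pro-rata shares before constraints: Valley Transit 43,912.71; Central Outreach 28,536.40; Riverside Mentoring 15,650.89.
Capped: Central Outreach ($15,400); remaining pool $72,700 reallocated over remaining residents 3,037.
Remaining shares: Valley Transit 53,597.40 → $53,600; Riverside Mentoring 19,102.60 → $19,100.

Valley Transit: $53,600; Central Outreach: $15,400; Riverside Mentoring: $19,100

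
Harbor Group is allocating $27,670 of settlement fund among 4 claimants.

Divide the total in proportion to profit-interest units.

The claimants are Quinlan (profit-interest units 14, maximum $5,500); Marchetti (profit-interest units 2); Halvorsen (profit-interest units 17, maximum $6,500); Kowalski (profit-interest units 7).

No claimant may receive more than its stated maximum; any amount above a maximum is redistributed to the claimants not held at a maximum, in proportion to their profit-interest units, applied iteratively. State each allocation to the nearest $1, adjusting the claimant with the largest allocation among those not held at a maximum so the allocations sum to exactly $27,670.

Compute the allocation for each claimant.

Total profit-interest units = 40.
Proportional shares (ignoring caps): Quinlan 9,684.50; Marchetti 1,383.50; Halvorsen 11,759.75; Kowalski 4,842.25.
Held at cap: Quinlan ($5,500), Halvorsen ($6,500); remaining pool $15,670 reallocated over remaining profit-interest units 9.
Remaining shares: Marchetti 3,482.22 → $3,482; Kowalski 12,187.78 → $12,188.

Quinlan: $5,500; Marchetti: $3,482; Halvorsen: $6,500; Kowalski: $12,188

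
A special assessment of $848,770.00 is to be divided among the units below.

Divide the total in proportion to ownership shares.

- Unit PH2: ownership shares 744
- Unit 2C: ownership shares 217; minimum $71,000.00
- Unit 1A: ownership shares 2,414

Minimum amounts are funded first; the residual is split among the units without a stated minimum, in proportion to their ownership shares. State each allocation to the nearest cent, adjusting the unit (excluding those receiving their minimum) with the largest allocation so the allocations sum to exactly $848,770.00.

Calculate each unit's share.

Guaranteed amounts: Unit 2C $71,000.00. Residual $777,770.00.
Residual split over remaining ownership shares 3,158: Unit PH2 183,236.5041 → $183,236.50; Unit 1A 594,533.4959 → $594,533.50.

Unit PH2: $183,236.50; Unit 2C: $71,000.00; Unit 1A: $594,533.50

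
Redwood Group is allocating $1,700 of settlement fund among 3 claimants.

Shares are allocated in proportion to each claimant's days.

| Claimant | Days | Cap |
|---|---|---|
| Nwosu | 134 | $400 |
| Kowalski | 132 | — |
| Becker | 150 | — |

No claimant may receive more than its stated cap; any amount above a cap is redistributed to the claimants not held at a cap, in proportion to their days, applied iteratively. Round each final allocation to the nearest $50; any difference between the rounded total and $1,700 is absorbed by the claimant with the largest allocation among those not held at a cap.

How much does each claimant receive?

Combined days = 416.
Pro-rata shares before constraints: Nwosu 547.60; Kowalski 539.42; Becker 612.98.
Held at cap: Nwosu ($400); balance $1,300 reallocated over remaining days 282.
Redistributed shares: Kowalski 608.51 → $600; Becker 691.49 → $700.

Nwosu: $400 · Kowalski: $600 · Becker: $700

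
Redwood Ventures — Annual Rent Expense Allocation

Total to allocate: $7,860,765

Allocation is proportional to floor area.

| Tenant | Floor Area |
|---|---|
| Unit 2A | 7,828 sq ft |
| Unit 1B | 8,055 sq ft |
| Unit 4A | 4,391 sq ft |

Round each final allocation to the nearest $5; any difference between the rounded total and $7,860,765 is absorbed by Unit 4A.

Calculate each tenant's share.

Unit 2A: $3,035,120 · Unit 1B: $3,123,135 · Unit 4A: $1,702,510

Floor area total: 20,274.
Pro-rata amounts: Unit 2A 7,828/20,274 × $7,860,765 = 3,035,122.25; Unit 1B 8,055/20,274 × $7,860,765 = 3,123,136.14; Unit 4A 4,391/20,274 × $7,860,765 = 1,702,506.62.
After rounding ($5): Unit 2A $3,035,120; Unit 1B $3,123,135; Unit 4A $1,702,505. Sum = $7,860,760.
Difference $7,860,765 − $7,860,760 = +$5 applied to Unit 4A: Unit 4A becomes $1,702,510.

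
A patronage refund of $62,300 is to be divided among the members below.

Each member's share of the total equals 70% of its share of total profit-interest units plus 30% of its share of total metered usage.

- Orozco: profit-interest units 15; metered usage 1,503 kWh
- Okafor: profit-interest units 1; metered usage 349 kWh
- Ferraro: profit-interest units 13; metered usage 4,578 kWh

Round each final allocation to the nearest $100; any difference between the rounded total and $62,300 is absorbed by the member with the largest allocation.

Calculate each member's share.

Totals — profit-interest units 29, metered usage 6,430.
Blended shares (70% profit-interest units + 30% metered usage): Orozco 0.4322; Okafor 0.0404; Ferraro 0.5274.
Raw shares: Orozco 26,925.65; Okafor 2,518.23; Ferraro 32,856.13.
Rounded to nearest $100: Orozco $26,900; Okafor $2,500; Ferraro $32,900. Sum = $62,300.
Rounded total matches; no reconciliation needed.

Orozco: $26,900 | Okafor: $2,500 | Ferraro: $32,900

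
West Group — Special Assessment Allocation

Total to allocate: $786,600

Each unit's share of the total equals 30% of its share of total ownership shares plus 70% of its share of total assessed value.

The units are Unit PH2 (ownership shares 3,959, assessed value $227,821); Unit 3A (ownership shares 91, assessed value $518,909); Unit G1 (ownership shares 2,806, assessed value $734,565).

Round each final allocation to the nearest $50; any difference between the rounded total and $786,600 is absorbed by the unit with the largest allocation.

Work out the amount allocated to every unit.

Ownership shares total 6,856; assessed value total 1,481,295.
Composite weights (30% ownership shares + 70% assessed value): Unit PH2 0.2809; Unit 3A 0.2492; Unit G1 0.4699.
Pro-rata amounts: Unit PH2 220,951.30; Unit 3A 196,018.58; Unit G1 369,630.12.
At nearest $50: Unit PH2 $220,950; Unit 3A $196,000; Unit G1 $369,650. Sum = $786,600.
Rounded total matches; no reconciliation needed.

Unit PH2: $220,950; Unit 3A: $196,000; Unit G1: $369,650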